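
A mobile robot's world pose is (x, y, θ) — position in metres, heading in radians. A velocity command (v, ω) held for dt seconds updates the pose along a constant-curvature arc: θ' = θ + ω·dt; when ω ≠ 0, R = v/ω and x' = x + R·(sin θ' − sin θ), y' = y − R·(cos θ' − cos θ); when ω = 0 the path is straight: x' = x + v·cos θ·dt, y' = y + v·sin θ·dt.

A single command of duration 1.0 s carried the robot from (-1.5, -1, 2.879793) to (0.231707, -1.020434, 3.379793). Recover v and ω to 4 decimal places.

Δθ = 3.379793 − 2.879793 = 0.500000
ω = Δθ/dt = 0.500000/1.0 = 0.5000
R = Δx/(sin θ' − sin θ) = -3.5000
v = R·ω = -3.5000·0.5000 = -1.7500

v = -1.7500, ω = 0.5000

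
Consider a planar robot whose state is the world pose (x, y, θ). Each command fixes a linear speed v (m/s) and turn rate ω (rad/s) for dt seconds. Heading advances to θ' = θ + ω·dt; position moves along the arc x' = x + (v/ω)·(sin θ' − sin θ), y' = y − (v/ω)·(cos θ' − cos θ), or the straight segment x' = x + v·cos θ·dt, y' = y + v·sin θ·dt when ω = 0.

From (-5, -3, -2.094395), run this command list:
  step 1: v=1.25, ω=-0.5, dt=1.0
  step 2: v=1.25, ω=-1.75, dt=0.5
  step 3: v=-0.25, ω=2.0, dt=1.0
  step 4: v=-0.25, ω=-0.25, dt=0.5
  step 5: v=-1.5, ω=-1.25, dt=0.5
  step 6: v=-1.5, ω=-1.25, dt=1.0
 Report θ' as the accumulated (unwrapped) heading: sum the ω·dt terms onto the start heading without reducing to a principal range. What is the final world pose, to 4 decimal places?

step 1: θ'=-2.5944 (R=-2.5000) → pose (-5.8643, -3.8850, -2.5944)
step 2: θ'=-3.4694 (R=-0.7143) → pose (-6.4659, -3.9512, -3.4694)
step 3: θ'=-1.4694 (R=-0.1250) → pose (-6.3013, -3.8202, -1.4694)
step 4: θ'=-1.5944 (R=1.0000) → pose (-6.3062, -3.6954, -1.5944)
step 5: θ'=-2.2194 (R=1.2000) → pose (-6.0628, -2.9988, -2.2194)
step 6: θ'=-3.4694 (R=1.2000) → pose (-4.7202, -2.5876, -3.4694)

(-4.7202, -2.5876, -3.4694)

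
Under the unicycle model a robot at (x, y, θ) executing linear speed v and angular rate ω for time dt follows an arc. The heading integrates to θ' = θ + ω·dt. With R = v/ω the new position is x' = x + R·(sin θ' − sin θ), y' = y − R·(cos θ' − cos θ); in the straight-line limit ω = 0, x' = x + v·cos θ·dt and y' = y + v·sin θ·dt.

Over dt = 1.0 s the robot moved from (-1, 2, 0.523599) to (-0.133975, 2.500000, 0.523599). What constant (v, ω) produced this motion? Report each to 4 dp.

Δθ = 0.523599 − 0.523599 = 0.000000
ω = Δθ/dt = 0.000000/1.0 = 0.0000
ω = 0 → v = (Δx·cos θ + Δy·sin θ)/dt = 1.0000

v = 1.0000, ω = 0.0000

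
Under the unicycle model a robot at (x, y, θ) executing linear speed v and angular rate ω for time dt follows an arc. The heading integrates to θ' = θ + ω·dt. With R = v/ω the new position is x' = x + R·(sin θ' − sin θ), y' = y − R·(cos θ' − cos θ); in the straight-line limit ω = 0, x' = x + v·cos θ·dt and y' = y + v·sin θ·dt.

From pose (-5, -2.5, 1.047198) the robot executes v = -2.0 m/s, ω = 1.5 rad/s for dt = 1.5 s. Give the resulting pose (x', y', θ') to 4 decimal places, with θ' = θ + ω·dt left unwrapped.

θ' = 1.0472 + 1.5·1.5 = 3.2972
R = v/ω = -2.0/1.5 = -1.3333
x' = -5 + -1.3333·(sin 3.2972 − sin 1.0472) = -3.6387
y' = -2.5 − -1.3333·(cos 3.2972 − cos 1.0472) = -4.4839

(-3.6387, -4.4839, 3.2972)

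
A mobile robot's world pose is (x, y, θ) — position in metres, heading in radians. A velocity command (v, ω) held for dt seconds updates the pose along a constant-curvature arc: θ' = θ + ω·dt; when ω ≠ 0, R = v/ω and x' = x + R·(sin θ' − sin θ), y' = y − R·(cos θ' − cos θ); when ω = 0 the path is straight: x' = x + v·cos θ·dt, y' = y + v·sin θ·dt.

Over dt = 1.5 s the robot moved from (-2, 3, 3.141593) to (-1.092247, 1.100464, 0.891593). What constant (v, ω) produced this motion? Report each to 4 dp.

Δθ = 0.891593 − 3.141593 = -2.250000
ω = Δθ/dt = -2.250000/1.5 = -1.5000
R = −Δy/(cos θ' − cos θ) = 1.1667
v = R·ω = 1.1667·-1.5000 = -1.7500

v = -1.7500, ω = -1.5000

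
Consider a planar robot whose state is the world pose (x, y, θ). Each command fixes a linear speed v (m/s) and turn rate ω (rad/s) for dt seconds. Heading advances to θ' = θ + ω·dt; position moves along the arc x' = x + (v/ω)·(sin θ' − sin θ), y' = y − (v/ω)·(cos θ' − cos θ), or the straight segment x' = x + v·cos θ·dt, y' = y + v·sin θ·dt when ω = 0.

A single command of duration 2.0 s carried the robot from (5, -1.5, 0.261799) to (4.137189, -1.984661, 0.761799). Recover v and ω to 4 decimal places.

Δθ = 0.761799 − 0.261799 = 0.500000
ω = Δθ/dt = 0.500000/2.0 = 0.2500
R = Δx/(sin θ' − sin θ) = -2.0000
v = R·ω = -2.0000·0.2500 = -0.5000

v = -0.5000, ω = 0.2500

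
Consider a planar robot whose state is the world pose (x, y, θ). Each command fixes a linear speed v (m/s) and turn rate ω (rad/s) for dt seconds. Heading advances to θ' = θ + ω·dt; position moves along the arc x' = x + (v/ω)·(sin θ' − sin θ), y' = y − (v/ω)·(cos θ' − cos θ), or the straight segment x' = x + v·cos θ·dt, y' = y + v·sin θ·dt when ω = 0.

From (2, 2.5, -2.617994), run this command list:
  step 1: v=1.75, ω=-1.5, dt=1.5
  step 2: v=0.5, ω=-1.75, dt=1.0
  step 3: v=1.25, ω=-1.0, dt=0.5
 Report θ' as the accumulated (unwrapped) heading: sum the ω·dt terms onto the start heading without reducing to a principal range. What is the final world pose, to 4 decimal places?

(1.1560, 3.5753, -7.1180)

step 1: θ'=-4.8680 (R=-1.1667) → pose (0.2641, 3.6912, -4.8680)
step 2: θ'=-6.6180 (R=-0.2857) → pose (0.6402, 3.9167, -6.6180)
step 3: θ'=-7.1180 (R=-1.2500) → pose (1.1560, 3.5753, -7.1180)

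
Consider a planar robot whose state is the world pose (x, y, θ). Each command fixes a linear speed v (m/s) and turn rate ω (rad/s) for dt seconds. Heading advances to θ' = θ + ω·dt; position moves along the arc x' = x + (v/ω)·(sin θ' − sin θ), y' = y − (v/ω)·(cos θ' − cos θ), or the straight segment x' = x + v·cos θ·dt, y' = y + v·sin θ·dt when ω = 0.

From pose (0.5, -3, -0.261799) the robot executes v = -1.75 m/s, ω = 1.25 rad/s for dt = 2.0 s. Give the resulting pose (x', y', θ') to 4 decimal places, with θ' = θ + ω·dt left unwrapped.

θ' = -0.2618 + 1.25·2.0 = 2.2382
R = v/ω = -1.75/1.25 = -1.4000
x' = 0.5 + -1.4000·(sin 2.2382 − sin -0.2618) = -0.9619
y' = -3 − -1.4000·(cos 2.2382 − cos -0.2618) = -5.2188

(-0.9619, -5.2188, 2.2382)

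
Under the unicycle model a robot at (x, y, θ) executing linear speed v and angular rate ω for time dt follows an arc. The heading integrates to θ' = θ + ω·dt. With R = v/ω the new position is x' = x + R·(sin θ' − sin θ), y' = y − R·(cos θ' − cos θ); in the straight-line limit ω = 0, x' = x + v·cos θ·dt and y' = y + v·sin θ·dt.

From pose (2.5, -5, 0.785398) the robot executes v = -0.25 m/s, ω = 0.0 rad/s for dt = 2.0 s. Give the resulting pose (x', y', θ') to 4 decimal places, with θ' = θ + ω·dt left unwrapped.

(2.1464, -5.3536, 0.7854)

θ' = 0.7854 + 0.0·2.0 = 0.7854
ω = 0 → straight: x' = 2.5 + -0.25·cos(0.7854)·2.0 = 2.1464
y' = -5 + -0.25·sin(0.7854)·2.0 = -5.3536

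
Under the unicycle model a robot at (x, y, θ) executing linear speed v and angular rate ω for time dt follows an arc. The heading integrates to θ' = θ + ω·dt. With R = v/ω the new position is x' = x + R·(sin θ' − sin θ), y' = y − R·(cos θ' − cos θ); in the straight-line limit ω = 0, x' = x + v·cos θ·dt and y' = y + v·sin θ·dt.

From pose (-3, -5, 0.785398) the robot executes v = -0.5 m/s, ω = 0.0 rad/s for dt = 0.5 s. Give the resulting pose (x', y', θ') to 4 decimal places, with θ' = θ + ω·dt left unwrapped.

θ' = 0.7854 + 0.0·0.5 = 0.7854
ω = 0 → straight: x' = -3 + -0.5·cos(0.7854)·0.5 = -3.1768
y' = -5 + -0.5·sin(0.7854)·0.5 = -5.1768

(-3.1768, -5.1768, 0.7854)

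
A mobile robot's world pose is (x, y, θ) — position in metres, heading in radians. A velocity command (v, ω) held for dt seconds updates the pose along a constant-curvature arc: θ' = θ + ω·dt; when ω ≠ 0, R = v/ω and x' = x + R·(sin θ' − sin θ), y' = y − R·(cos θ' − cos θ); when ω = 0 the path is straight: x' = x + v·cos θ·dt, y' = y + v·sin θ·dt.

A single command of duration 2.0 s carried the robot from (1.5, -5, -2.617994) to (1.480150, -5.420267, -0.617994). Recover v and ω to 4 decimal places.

Δθ = -0.617994 − -2.617994 = 2.000000
ω = Δθ/dt = 2.000000/2.0 = 1.0000
R = −Δy/(cos θ' − cos θ) = 0.2500
v = R·ω = 0.2500·1.0000 = 0.2500

v = 0.2500, ω = 1.0000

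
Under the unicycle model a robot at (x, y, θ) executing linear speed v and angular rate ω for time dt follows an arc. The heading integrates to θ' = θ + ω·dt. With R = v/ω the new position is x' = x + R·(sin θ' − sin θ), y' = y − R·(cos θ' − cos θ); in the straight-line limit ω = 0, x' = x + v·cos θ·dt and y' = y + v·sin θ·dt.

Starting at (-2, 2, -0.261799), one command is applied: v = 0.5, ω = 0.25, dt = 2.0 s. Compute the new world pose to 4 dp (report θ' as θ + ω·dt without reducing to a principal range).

θ' = -0.2618 + 0.25·2.0 = 0.2382
R = v/ω = 0.5/0.25 = 2.0000
x' = -2 + 2.0000·(sin 0.2382 − sin -0.2618) = -1.0105
y' = 2 − 2.0000·(cos 0.2382 − cos -0.2618) = 1.9883

(-1.0105, 1.9883, 0.2382)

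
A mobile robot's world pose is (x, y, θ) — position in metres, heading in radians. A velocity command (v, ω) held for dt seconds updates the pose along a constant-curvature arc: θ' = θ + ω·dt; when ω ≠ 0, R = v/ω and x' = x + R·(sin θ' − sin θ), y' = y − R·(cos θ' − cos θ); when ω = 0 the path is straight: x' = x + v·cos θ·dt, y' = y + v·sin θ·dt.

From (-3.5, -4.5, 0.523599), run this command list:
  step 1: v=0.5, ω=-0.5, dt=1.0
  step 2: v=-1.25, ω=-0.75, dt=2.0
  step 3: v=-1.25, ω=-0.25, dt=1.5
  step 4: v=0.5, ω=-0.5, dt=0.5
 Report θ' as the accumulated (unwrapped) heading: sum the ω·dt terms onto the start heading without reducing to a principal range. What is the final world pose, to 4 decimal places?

step 1: θ'=0.0236 (R=-1.0000) → pose (-3.0236, -4.3663, 0.0236)
step 2: θ'=-1.4764 (R=1.6667) → pose (-4.7222, -2.8572, -1.4764)
step 3: θ'=-1.8514 (R=5.0000) → pose (-4.5489, -1.0012, -1.8514)
step 4: θ'=-2.1014 (R=-1.0000) → pose (-4.6473, -1.2304, -2.1014)

(-4.6473, -1.2304, -2.1014)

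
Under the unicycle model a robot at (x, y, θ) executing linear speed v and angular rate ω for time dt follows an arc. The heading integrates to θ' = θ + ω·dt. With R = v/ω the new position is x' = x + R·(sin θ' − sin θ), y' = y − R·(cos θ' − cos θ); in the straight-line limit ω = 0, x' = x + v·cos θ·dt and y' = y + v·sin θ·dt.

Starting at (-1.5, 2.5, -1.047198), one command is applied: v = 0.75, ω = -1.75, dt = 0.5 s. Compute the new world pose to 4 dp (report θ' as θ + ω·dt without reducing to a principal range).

(-1.4688, 2.1382, -1.9222)

θ' = -1.0472 + -1.75·0.5 = -1.9222
R = v/ω = 0.75/-1.75 = -0.4286
x' = -1.5 + -0.4286·(sin -1.9222 − sin -1.0472) = -1.4688
y' = 2.5 − -0.4286·(cos -1.9222 − cos -1.0472) = 2.1382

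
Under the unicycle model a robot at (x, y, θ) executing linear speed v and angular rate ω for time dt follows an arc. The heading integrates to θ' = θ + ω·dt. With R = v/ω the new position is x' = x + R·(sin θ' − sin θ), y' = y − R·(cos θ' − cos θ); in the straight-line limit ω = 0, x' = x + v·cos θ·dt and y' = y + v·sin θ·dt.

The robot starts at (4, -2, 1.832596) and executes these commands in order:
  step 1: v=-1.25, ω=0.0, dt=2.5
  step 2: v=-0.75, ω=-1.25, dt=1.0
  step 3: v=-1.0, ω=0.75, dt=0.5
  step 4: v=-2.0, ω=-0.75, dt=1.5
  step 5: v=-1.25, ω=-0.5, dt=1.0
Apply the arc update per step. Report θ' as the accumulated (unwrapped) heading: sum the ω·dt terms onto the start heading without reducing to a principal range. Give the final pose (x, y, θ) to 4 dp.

(0.4466, -6.6142, -0.6674)

step 1: θ'=1.8326 (straight) → pose (4.8088, -5.0185, 1.8326)
step 2: θ'=0.5826 (R=0.6000) → pose (4.5594, -5.6748, 0.5826)
step 3: θ'=0.9576 (R=-1.3333) → pose (4.2025, -6.0209, 0.9576)
step 4: θ'=-0.1674 (R=2.6667) → pose (1.5774, -7.1157, -0.1674)
step 5: θ'=-0.6674 (R=2.5000) → pose (0.4466, -6.6142, -0.6674)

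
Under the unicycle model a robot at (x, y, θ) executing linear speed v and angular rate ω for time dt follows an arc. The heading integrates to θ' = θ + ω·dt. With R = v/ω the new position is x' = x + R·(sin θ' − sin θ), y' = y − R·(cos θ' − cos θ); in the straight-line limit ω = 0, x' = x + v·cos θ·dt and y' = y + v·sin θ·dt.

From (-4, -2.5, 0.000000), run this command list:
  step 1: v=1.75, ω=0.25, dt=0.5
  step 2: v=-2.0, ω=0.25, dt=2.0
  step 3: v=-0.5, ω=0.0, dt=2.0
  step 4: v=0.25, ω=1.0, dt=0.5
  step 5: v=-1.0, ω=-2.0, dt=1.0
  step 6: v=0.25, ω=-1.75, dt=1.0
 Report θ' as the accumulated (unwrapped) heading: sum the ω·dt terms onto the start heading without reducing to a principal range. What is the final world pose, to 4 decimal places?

(-8.4163, -4.7061, -2.6250)

step 1: θ'=0.1250 (R=7.0000) → pose (-3.1273, -2.4454, 0.1250)
step 2: θ'=0.6250 (R=-8.0000) → pose (-6.8107, -3.8953, 0.6250)
step 3: θ'=0.6250 (straight) → pose (-7.6216, -4.4804, 0.6250)
step 4: θ'=1.1250 (R=0.2500) → pose (-7.5423, -4.3854, 1.1250)
step 5: θ'=-0.8750 (R=0.5000) → pose (-8.3772, -4.4903, -0.8750)
step 6: θ'=-2.6250 (R=-0.1429) → pose (-8.4163, -4.7061, -2.6250)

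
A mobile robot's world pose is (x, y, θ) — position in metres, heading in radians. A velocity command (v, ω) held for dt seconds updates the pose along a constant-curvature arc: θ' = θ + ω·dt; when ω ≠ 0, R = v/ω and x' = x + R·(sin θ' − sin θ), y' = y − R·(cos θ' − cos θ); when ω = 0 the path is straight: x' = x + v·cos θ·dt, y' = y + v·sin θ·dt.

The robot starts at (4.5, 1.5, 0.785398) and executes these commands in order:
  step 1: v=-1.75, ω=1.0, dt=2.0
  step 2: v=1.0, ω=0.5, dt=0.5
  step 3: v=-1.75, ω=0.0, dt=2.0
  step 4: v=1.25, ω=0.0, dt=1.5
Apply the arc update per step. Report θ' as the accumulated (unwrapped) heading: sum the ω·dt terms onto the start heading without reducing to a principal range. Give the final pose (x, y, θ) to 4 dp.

step 1: θ'=2.7854 (R=-1.7500) → pose (5.1272, -1.3776, 2.7854)
step 2: θ'=3.0354 (R=2.0000) → pose (4.6418, -1.2633, 3.0354)
step 3: θ'=3.0354 (straight) → pose (8.1220, -1.6343, 3.0354)
step 4: θ'=3.0354 (straight) → pose (6.2576, -1.4356, 3.0354)

(6.2576, -1.4356, 3.0354)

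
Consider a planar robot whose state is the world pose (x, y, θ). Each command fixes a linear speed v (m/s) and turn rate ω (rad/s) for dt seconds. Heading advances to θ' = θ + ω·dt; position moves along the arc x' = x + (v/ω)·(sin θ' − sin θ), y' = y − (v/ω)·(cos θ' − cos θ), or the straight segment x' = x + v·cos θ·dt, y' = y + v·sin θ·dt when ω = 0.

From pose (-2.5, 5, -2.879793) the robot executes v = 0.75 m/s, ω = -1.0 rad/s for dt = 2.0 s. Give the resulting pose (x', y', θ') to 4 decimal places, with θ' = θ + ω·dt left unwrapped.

(-3.4336, 5.8494, -4.8798)

θ' = -2.8798 + -1.0·2.0 = -4.8798
R = v/ω = 0.75/-1.0 = -0.7500
x' = -2.5 + -0.7500·(sin -4.8798 − sin -2.8798) = -3.4336
y' = 5 − -0.7500·(cos -4.8798 − cos -2.8798) = 5.8494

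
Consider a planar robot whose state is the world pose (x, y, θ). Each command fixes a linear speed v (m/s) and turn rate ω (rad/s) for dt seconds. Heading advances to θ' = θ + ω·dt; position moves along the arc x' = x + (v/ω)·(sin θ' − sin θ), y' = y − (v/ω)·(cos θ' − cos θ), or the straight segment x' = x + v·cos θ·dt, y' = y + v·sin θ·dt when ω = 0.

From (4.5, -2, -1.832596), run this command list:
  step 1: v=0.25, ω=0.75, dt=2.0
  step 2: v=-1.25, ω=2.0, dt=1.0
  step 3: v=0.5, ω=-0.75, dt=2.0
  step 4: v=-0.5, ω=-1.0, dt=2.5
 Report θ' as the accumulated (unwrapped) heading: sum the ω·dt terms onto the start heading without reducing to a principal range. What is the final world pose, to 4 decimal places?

(3.9944, -1.4926, -2.3326)

step 1: θ'=-0.3326 (R=0.3333) → pose (4.7131, -2.4013, -0.3326)
step 2: θ'=1.6674 (R=-0.6250) → pose (3.8870, -3.0524, 1.6674)
step 3: θ'=0.1674 (R=-0.6667) → pose (4.4395, -2.3307, 0.1674)
step 4: θ'=-2.3326 (R=0.5000) → pose (3.9944, -1.4926, -2.3326)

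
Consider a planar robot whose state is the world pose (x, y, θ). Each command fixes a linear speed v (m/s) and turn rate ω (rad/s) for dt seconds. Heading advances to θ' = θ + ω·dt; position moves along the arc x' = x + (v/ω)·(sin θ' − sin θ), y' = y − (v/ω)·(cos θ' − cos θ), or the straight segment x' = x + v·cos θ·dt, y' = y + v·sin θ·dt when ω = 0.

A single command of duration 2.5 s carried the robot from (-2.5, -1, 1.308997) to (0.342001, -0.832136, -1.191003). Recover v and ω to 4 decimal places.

Δθ = -1.191003 − 1.308997 = -2.500000
ω = Δθ/dt = -2.500000/2.5 = -1.0000
R = Δx/(sin θ' − sin θ) = -1.5000
v = R·ω = -1.5000·-1.0000 = 1.5000

v = 1.5000, ω = -1.0000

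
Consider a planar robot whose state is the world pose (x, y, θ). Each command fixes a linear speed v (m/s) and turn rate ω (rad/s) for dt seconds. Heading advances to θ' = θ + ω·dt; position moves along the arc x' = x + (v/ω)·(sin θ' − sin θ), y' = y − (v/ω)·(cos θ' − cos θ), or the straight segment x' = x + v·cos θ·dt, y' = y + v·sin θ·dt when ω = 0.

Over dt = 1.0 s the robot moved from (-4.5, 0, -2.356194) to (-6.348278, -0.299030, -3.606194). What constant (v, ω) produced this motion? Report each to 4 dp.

v = 2.0000, ω = -1.2500

Δθ = -3.606194 − -2.356194 = -1.250000
ω = Δθ/dt = -1.250000/1.0 = -1.2500
R = Δx/(sin θ' − sin θ) = -1.6000
v = R·ω = -1.6000·-1.2500 = 2.0000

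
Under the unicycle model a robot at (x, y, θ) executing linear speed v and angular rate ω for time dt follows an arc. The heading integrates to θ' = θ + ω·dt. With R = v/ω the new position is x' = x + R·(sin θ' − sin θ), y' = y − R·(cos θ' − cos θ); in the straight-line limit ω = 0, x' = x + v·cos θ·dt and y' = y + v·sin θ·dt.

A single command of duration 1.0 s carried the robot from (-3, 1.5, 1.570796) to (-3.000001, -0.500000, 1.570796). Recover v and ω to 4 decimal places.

v = -2.0000, ω = 0.0000

Δθ = 1.570796 − 1.570796 = 0.000000
ω = Δθ/dt = 0.000000/1.0 = 0.0000
ω = 0 → v = (Δx·cos θ + Δy·sin θ)/dt = -2.0000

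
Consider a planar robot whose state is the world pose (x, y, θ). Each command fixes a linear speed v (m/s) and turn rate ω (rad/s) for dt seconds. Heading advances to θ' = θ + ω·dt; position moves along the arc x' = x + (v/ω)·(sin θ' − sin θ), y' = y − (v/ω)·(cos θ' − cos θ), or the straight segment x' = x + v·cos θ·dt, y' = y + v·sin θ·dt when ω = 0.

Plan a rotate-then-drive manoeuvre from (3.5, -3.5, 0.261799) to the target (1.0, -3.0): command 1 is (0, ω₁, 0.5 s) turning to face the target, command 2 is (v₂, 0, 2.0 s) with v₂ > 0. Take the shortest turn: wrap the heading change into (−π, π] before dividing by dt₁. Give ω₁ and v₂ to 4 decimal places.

ω₁ = 5.3648, v₂ = 1.2748

heading to target = atan2(-3−-3.5, 1−3.5) = 2.9442
Δθ = wrap(2.9442 − 0.2618) = 2.6824; ω₁ = Δθ/dt₁ = 5.3648
distance = √((1−3.5)² + (-3−-3.5)²) = 2.5495; v₂ = distance/dt₂ = 1.2748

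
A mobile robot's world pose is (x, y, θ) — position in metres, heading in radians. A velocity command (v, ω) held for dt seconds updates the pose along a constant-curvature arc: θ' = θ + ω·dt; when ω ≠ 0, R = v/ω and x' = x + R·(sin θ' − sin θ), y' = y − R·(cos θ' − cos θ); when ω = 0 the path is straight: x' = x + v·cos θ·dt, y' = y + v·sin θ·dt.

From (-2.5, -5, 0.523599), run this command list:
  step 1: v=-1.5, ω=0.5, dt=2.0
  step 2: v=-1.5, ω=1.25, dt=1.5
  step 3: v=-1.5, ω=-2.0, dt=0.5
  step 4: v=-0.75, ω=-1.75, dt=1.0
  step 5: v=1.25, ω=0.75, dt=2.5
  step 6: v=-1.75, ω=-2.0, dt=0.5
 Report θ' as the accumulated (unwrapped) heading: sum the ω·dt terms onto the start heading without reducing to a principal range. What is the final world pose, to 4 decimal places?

(-1.5001, -7.5718, 1.5236)

step 1: θ'=1.5236 (R=-3.0000) → pose (-3.9967, -7.4565, 1.5236)
step 2: θ'=3.3986 (R=-1.2000) → pose (-2.4930, -8.6737, 3.3986)
step 3: θ'=2.3986 (R=0.7500) → pose (-1.7950, -8.8468, 2.3986)
step 4: θ'=0.6486 (R=0.4286) → pose (-1.8260, -9.5039, 0.6486)
step 5: θ'=2.5236 (R=1.6667) → pose (-1.8671, -6.8173, 2.5236)
step 6: θ'=1.5236 (R=0.8750) → pose (-1.5001, -7.5718, 1.5236)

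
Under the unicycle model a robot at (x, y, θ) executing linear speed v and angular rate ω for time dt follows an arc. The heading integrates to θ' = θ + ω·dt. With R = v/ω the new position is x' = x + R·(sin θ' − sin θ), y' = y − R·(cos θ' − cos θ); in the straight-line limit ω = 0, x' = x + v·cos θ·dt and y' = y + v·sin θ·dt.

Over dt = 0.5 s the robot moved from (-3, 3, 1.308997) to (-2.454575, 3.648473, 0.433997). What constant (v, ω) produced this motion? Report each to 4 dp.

Δθ = 0.433997 − 1.308997 = -0.875000
ω = Δθ/dt = -0.875000/0.5 = -1.7500
R = −Δy/(cos θ' − cos θ) = -1.0000
v = R·ω = -1.0000·-1.7500 = 1.7500

v = 1.7500, ω = -1.7500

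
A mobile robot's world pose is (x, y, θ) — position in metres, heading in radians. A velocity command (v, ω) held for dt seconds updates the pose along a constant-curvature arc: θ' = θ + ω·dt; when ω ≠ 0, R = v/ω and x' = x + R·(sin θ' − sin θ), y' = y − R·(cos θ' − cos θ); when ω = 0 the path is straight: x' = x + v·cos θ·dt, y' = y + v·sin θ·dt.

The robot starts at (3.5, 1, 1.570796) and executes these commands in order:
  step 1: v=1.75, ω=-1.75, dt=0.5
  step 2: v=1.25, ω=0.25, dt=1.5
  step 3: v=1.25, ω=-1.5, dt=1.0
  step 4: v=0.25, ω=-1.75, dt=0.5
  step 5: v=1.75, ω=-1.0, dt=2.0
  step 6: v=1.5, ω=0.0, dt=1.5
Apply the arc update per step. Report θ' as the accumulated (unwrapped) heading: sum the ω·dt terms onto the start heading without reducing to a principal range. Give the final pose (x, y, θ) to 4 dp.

step 1: θ'=0.6958 (R=-1.0000) → pose (3.8590, 1.7675, 0.6958)
step 2: θ'=1.0708 (R=5.0000) → pose (5.0419, 3.2081, 1.0708)
step 3: θ'=-0.4292 (R=-0.8333) → pose (6.1200, 3.5664, -0.4292)
step 4: θ'=-1.3042 (R=-0.1429) → pose (6.1984, 3.4741, -1.3042)
step 5: θ'=-3.3042 (R=-1.7500) → pose (4.2269, 1.2862, -3.3042)
step 6: θ'=-3.3042 (straight) → pose (2.0066, 1.6504, -3.3042)

(2.0066, 1.6504, -3.3042)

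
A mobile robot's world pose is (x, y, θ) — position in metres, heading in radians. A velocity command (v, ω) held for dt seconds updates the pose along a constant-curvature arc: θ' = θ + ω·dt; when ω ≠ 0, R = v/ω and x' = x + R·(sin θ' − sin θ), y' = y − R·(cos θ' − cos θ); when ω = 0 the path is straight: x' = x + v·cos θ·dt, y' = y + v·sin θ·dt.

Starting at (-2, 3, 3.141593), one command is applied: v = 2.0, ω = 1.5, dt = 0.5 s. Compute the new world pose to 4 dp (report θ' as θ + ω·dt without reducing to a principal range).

(-2.9089, 2.6423, 3.8916)

θ' = 3.1416 + 1.5·0.5 = 3.8916
R = v/ω = 2.0/1.5 = 1.3333
x' = -2 + 1.3333·(sin 3.8916 − sin 3.1416) = -2.9089
y' = 3 − 1.3333·(cos 3.8916 − cos 3.1416) = 2.6423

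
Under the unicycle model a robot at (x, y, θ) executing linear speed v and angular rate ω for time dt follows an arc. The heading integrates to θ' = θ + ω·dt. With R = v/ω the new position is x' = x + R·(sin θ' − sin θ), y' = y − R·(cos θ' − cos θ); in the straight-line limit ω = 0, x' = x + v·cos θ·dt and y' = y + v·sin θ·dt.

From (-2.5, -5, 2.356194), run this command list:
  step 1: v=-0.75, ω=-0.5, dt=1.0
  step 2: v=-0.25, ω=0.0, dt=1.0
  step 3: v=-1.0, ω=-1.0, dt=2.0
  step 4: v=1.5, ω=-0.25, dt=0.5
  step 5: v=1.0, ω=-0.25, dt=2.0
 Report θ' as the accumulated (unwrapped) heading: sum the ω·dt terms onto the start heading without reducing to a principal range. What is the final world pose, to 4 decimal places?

(-0.7014, -8.2844, -0.7688)

step 1: θ'=1.8562 (R=1.5000) → pose (-2.1213, -5.6384, 1.8562)
step 2: θ'=1.8562 (straight) → pose (-2.0510, -5.8782, 1.8562)
step 3: θ'=-0.1438 (R=1.0000) → pose (-3.1538, -7.1495, -0.1438)
step 4: θ'=-0.2688 (R=-6.0000) → pose (-2.4202, -7.3030, -0.2688)
step 5: θ'=-0.7688 (R=-4.0000) → pose (-0.7014, -8.2844, -0.7688)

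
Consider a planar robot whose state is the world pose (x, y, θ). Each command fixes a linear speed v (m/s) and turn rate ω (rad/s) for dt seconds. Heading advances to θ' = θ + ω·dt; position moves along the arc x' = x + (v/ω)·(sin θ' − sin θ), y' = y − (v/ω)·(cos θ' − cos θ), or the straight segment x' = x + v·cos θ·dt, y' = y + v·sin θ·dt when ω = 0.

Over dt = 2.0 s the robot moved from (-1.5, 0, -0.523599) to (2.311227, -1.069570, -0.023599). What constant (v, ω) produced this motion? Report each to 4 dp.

v = 2.0000, ω = 0.2500

Δθ = -0.023599 − -0.523599 = 0.500000
ω = Δθ/dt = 0.500000/2.0 = 0.2500
R = Δx/(sin θ' − sin θ) = 8.0000
v = R·ω = 8.0000·0.2500 = 2.0000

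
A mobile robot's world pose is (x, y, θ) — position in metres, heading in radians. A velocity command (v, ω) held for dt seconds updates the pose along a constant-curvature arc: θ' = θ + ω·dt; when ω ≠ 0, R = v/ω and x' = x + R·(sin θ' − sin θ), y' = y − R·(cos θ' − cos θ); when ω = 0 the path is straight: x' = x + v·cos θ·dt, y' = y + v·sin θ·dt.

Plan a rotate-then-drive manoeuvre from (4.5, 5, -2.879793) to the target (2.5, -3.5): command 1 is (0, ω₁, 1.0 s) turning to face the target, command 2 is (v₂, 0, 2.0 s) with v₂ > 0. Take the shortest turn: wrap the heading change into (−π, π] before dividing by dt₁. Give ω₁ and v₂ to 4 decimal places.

ω₁ = 1.0779, v₂ = 4.3661

heading to target = atan2(-3.5−5, 2.5−4.5) = -1.8019
Δθ = wrap(-1.8019 − -2.8798) = 1.0779; ω₁ = Δθ/dt₁ = 1.0779
distance = √((2.5−4.5)² + (-3.5−5)²) = 8.7321; v₂ = distance/dt₂ = 4.3661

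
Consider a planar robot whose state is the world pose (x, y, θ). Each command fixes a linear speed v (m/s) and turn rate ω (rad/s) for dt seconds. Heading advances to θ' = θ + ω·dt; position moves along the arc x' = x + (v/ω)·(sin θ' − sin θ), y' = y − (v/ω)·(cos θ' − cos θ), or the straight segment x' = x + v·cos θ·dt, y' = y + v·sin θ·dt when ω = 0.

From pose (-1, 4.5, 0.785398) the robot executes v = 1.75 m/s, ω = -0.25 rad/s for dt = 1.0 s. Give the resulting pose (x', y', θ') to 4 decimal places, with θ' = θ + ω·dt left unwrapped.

(0.3785, 5.5707, 0.5354)

θ' = 0.7854 + -0.25·1.0 = 0.5354
R = v/ω = 1.75/-0.25 = -7.0000
x' = -1 + -7.0000·(sin 0.5354 − sin 0.7854) = 0.3785
y' = 4.5 − -7.0000·(cos 0.5354 − cos 0.7854) = 5.5707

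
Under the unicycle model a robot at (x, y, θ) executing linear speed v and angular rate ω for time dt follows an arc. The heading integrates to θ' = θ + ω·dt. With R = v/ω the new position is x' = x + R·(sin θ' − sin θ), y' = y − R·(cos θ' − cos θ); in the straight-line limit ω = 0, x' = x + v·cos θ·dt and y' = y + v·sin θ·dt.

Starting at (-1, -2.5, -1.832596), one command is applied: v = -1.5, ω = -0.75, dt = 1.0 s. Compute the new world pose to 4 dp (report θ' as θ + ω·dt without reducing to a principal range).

(-0.1288, -1.3221, -2.5826)

θ' = -1.8326 + -0.75·1.0 = -2.5826
R = v/ω = -1.5/-0.75 = 2.0000
x' = -1 + 2.0000·(sin -2.5826 − sin -1.8326) = -0.1288
y' = -2.5 − 2.0000·(cos -2.5826 − cos -1.8326) = -1.3221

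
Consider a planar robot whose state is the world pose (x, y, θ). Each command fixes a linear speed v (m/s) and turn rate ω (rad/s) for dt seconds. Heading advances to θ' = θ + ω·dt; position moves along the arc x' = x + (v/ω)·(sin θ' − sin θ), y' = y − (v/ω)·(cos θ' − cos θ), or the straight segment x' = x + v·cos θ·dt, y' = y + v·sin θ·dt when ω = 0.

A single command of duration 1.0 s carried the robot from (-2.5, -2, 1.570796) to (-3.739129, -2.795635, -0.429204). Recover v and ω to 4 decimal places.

Δθ = -0.429204 − 1.570796 = -2.000000
ω = Δθ/dt = -2.000000/1.0 = -2.0000
R = Δx/(sin θ' − sin θ) = 0.8750
v = R·ω = 0.8750·-2.0000 = -1.7500

v = -1.7500, ω = -2.0000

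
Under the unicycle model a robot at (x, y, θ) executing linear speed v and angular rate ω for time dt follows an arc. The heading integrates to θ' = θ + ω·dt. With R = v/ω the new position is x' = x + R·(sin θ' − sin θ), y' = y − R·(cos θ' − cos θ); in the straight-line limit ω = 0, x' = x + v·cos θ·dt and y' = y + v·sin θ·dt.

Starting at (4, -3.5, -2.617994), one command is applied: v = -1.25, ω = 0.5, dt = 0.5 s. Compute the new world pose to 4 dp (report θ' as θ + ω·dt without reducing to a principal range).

θ' = -2.6180 + 0.5·0.5 = -2.3680
R = v/ω = -1.25/0.5 = -2.5000
x' = 4 + -2.5000·(sin -2.3680 − sin -2.6180) = 4.4968
y' = -3.5 − -2.5000·(cos -2.3680 − cos -2.6180) = -3.1234

(4.4968, -3.1234, -2.3680)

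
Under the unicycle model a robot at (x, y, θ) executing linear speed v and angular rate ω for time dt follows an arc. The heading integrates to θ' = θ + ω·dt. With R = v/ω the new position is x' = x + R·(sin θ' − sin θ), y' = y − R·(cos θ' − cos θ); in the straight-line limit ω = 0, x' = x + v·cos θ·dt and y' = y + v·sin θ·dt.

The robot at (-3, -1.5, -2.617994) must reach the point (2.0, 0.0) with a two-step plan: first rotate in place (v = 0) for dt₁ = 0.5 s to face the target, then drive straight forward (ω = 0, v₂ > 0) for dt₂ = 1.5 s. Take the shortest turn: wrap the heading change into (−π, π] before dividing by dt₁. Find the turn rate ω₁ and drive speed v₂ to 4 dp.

heading to target = atan2(0−-1.5, 2−-3) = 0.2915
Δθ = wrap(0.2915 − -2.6180) = 2.9095; ω₁ = Δθ/dt₁ = 5.8189
distance = √((2−-3)² + (0−-1.5)²) = 5.2202; v₂ = distance/dt₂ = 3.4801

ω₁ = 5.8189, v₂ = 3.4801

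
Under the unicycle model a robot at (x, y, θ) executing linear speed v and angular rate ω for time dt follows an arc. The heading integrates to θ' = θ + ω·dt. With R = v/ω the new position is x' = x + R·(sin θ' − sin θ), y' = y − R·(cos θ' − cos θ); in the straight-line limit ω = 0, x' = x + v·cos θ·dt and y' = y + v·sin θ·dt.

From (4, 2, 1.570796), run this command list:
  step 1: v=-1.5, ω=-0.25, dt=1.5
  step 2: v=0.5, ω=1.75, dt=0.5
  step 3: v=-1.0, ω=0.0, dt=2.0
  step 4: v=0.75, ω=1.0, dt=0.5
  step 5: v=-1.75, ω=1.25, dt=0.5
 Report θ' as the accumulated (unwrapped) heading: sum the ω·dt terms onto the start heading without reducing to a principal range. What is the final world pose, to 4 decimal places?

(5.1061, -1.6595, 3.1958)

step 1: θ'=1.1958 (R=6.0000) → pose (3.5830, -0.1976, 1.1958)
step 2: θ'=2.0708 (R=0.2857) → pose (3.5679, 0.0440, 2.0708)
step 3: θ'=2.0708 (straight) → pose (4.5268, -1.7112, 2.0708)
step 4: θ'=2.5708 (R=0.7500) → pose (4.2738, -1.4396, 2.5708)
step 5: θ'=3.1958 (R=-1.4000) → pose (5.1061, -1.6595, 3.1958)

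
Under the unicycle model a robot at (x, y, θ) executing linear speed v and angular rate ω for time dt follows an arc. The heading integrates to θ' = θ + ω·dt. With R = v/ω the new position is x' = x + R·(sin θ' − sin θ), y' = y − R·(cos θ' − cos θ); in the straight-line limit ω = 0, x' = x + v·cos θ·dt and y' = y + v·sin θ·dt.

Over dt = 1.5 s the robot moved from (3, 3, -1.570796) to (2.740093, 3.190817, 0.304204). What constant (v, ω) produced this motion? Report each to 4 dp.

Δθ = 0.304204 − -1.570796 = 1.875000
ω = Δθ/dt = 1.875000/1.5 = 1.2500
R = Δx/(sin θ' − sin θ) = -0.2000
v = R·ω = -0.2000·1.2500 = -0.2500

v = -0.2500, ω = 1.2500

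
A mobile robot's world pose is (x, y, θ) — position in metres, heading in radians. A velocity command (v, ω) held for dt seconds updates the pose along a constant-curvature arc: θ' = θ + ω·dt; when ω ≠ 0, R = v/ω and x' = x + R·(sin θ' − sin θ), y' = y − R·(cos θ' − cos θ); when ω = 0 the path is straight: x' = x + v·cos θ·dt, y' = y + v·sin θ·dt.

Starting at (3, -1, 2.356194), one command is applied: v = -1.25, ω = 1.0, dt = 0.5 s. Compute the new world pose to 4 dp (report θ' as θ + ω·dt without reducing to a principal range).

θ' = 2.3562 + 1.0·0.5 = 2.8562
R = v/ω = -1.25/1.0 = -1.2500
x' = 3 + -1.2500·(sin 2.8562 − sin 2.3562) = 3.5320
y' = -1 − -1.2500·(cos 2.8562 − cos 2.3562) = -1.3156

(3.5320, -1.3156, 2.8562)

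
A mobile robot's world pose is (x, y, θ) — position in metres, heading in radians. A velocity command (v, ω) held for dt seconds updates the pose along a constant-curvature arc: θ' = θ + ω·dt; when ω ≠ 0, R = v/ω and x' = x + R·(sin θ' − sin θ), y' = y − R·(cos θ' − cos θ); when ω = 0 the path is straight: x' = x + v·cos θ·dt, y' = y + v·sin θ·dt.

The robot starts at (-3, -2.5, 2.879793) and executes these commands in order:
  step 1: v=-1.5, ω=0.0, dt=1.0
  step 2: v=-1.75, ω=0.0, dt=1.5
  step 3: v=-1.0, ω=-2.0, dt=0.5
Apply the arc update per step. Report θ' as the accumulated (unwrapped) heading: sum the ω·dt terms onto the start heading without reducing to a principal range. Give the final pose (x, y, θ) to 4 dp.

(1.3314, -3.8985, 1.8798)

step 1: θ'=2.8798 (straight) → pose (-1.5511, -2.8882, 2.8798)
step 2: θ'=2.8798 (straight) → pose (0.9844, -3.5676, 2.8798)
step 3: θ'=1.8798 (R=0.5000) → pose (1.3314, -3.8985, 1.8798)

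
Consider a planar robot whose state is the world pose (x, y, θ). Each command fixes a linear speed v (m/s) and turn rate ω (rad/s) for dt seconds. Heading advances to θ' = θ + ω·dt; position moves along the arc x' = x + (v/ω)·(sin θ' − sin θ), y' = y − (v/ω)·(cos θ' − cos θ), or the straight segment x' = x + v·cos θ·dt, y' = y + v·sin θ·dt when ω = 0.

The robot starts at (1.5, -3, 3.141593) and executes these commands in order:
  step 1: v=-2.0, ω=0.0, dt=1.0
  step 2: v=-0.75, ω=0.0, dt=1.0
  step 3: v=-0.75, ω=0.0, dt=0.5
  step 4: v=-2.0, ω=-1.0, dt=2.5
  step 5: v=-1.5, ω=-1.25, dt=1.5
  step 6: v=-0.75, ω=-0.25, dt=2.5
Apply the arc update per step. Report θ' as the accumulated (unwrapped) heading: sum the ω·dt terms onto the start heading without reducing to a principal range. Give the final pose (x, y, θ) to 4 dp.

step 1: θ'=3.1416 (straight) → pose (3.5000, -3.0000, 3.1416)
step 2: θ'=3.1416 (straight) → pose (4.2500, -3.0000, 3.1416)
step 3: θ'=3.1416 (straight) → pose (4.6250, -3.0000, 3.1416)
step 4: θ'=0.6416 (R=2.0000) → pose (5.8219, -6.6023, 0.6416)
step 5: θ'=-1.2334 (R=1.2000) → pose (3.9714, -6.0381, -1.2334)
step 6: θ'=-1.8584 (R=3.0000) → pose (3.9255, -4.1941, -1.8584)

(3.9255, -4.1941, -1.8584)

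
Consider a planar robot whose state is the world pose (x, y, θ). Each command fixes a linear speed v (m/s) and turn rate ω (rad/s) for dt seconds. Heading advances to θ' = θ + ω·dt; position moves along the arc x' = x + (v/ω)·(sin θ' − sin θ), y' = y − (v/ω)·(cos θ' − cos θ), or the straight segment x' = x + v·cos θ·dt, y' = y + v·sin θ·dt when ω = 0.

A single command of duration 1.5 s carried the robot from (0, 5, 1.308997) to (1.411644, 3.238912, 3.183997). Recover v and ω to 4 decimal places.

Δθ = 3.183997 − 1.308997 = 1.875000
ω = Δθ/dt = 1.875000/1.5 = 1.2500
R = −Δy/(cos θ' − cos θ) = -1.4000
v = R·ω = -1.4000·1.2500 = -1.7500

v = -1.7500, ω = 1.2500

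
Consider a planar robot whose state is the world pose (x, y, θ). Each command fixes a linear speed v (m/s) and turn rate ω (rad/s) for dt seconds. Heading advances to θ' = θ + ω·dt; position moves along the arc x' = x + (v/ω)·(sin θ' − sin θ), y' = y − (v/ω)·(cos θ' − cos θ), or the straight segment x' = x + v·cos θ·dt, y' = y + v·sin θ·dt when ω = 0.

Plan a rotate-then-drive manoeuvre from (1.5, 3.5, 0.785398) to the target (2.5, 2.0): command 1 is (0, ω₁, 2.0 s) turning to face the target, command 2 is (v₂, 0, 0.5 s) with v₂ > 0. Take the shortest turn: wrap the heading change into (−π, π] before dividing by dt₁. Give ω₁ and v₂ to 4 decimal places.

heading to target = atan2(2−3.5, 2.5−1.5) = -0.9828
Δθ = wrap(-0.9828 − 0.7854) = -1.7682; ω₁ = Δθ/dt₁ = -0.8841
distance = √((2.5−1.5)² + (2−3.5)²) = 1.8028; v₂ = distance/dt₂ = 3.6056

ω₁ = -0.8841, v₂ = 3.6056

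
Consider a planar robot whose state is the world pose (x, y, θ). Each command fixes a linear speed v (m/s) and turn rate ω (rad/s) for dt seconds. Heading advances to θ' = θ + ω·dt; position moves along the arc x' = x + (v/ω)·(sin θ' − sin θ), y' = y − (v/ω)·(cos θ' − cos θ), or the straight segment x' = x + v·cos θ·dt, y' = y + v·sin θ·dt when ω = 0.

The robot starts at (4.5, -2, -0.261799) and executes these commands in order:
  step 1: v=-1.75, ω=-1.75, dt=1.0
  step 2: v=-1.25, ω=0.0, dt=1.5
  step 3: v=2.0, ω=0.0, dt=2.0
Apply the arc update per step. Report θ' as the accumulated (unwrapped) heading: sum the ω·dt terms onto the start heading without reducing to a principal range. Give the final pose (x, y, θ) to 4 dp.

(2.9474, -2.5289, -2.0118)

step 1: θ'=-2.0118 (R=1.0000) → pose (3.8545, -0.6072, -2.0118)
step 2: θ'=-2.0118 (straight) → pose (4.6548, 1.0884, -2.0118)
step 3: θ'=-2.0118 (straight) → pose (2.9474, -2.5289, -2.0118)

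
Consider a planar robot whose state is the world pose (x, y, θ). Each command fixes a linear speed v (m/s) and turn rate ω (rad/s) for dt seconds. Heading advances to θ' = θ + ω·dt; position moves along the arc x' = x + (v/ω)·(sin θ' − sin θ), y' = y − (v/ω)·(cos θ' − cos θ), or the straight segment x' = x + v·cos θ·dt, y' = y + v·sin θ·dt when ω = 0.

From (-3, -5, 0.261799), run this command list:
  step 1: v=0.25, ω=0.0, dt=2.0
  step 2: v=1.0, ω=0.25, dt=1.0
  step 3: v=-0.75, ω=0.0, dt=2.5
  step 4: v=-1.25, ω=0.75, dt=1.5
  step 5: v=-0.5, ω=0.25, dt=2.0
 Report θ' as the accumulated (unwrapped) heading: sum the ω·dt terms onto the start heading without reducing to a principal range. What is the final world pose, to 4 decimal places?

step 1: θ'=0.2618 (straight) → pose (-2.5170, -4.8706, 0.2618)
step 2: θ'=0.5118 (R=4.0000) → pose (-1.5933, -4.4943, 0.5118)
step 3: θ'=0.5118 (straight) → pose (-3.2281, -5.4126, 0.5118)
step 4: θ'=1.6368 (R=-1.6667) → pose (-4.0749, -6.9757, 1.6368)
step 5: θ'=2.1368 (R=-2.0000) → pose (-3.7673, -7.9163, 2.1368)

(-3.7673, -7.9163, 2.1368)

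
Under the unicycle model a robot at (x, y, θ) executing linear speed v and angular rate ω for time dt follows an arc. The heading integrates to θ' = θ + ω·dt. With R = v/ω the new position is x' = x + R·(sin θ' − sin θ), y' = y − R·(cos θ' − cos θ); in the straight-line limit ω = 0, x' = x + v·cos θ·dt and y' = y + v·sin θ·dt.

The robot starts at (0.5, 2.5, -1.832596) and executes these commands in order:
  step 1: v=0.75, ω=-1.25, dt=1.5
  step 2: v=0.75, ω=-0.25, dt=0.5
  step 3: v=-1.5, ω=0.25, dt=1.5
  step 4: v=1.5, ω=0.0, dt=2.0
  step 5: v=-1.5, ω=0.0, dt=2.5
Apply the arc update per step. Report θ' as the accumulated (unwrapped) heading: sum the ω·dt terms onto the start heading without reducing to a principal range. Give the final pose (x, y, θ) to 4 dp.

step 1: θ'=-3.7076 (R=-0.6000) → pose (-0.4013, 2.1489, -3.7076)
step 2: θ'=-3.8326 (R=-3.0000) → pose (-0.7045, 2.3692, -3.8326)
step 3: θ'=-3.4576 (R=-6.0000) → pose (1.2548, 1.2899, -3.4576)
step 4: θ'=-3.4576 (straight) → pose (-1.5967, 2.2222, -3.4576)
step 5: θ'=-3.4576 (straight) → pose (1.9676, 1.0568, -3.4576)

(1.9676, 1.0568, -3.4576)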